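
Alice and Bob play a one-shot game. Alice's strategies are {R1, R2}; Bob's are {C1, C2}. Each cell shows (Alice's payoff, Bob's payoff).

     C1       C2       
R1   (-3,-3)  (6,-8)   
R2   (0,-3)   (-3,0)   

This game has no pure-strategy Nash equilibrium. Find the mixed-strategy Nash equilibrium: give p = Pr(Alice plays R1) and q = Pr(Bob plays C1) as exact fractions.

p = 3/8, q = 3/4

In a mixed NE each player is indifferent between their pure strategies, so the opponent's mix sets the indifference.
Bob indifferent between C1 and C2: p·(-3) + (1−p)·(-3) = p·(-8) + (1−p)·0 ⟹ (-3) + 0p = 0 + (-8)p ⟹ p = 3/8.
Alice indifferent between R1 and R2: q·(-3) + (1−q)·6 = q·0 + (1−q)·(-3) ⟹ 6 + (-9)q = (-3) + 3q ⟹ q = 3/4.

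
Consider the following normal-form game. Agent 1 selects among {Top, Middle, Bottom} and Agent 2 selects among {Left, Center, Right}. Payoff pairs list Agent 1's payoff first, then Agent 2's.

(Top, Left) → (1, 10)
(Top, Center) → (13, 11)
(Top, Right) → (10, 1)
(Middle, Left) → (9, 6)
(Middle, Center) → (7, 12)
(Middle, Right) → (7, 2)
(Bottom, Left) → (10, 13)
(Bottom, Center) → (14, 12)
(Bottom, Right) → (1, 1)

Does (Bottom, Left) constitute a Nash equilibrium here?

Yes

Holding Agent 2 at Left: Agent 1 gets 10 from Bottom, versus 1 from Top, 9 from Middle. No profitable deviation for Agent 1.
Holding Agent 1 at Bottom: Agent 2 gets 13 from Left, versus 12 from Center, 1 from Right. No profitable deviation for Agent 2 either.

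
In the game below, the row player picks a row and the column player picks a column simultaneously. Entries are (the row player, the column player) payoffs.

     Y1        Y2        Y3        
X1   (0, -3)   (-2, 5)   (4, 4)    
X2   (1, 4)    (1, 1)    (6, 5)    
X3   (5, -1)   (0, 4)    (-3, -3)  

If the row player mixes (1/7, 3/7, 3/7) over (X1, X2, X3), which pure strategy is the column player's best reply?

Y2

The column player's best reply maximizes expected payoff against the mix.
Y1: (1/7)·(-3) + (3/7)·4 + (3/7)·(-1) = 6/7
Y2: (1/7)·5 + (3/7)·1 + (3/7)·4 = 20/7
Y3: (1/7)·4 + (3/7)·5 + (3/7)·(-3) = 10/7
Highest expected payoff is 20/7, from Y2.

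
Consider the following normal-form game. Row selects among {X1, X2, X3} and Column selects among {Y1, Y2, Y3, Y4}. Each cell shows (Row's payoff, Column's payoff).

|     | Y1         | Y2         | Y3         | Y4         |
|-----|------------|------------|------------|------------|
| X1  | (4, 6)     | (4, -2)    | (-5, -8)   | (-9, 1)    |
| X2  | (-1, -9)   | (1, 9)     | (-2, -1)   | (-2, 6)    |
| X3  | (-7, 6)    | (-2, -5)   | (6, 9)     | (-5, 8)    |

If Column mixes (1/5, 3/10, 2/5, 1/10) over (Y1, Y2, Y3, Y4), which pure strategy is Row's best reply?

X3

Compute Row's expected payoff from each pure strategy against the given mix.
X1: (1/5)·4 + (3/10)·4 + (2/5)·(-5) + (1/10)·(-9) = -9/10
X2: (1/5)·(-1) + (3/10)·1 + (2/5)·(-2) + (1/10)·(-2) = -9/10
X3: (1/5)·(-7) + (3/10)·(-2) + (2/5)·6 + (1/10)·(-5) = -1/10
Highest expected payoff is -1/10, from X3.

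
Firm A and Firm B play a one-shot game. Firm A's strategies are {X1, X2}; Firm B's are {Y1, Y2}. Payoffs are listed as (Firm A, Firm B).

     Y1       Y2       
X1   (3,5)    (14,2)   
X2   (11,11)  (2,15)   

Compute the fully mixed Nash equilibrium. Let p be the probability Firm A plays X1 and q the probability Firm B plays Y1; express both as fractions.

Each player's mixing probability is pinned down by making the *other* player indifferent.
Firm B indifferent between Y1 and Y2: p·5 + (1−p)·11 = p·2 + (1−p)·15 ⟹ 11 + (-6)p = 15 + (-13)p ⟹ p = 4/7.
Firm A indifferent between X1 and X2: q·3 + (1−q)·14 = q·11 + (1−q)·2 ⟹ 14 + (-11)q = 2 + 9q ⟹ q = 3/5.

p = 4/7, q = 3/5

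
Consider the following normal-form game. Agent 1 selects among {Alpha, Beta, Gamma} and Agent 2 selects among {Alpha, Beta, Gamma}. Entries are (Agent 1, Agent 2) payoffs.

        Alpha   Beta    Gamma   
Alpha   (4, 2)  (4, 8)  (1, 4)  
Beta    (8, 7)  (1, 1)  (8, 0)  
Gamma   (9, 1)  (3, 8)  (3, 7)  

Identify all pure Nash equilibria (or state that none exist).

A profile is a Nash equilibrium when each player is best-responding to the other.
Agent 1's best responses — vs Alpha: Gamma (payoff 9); vs Beta: Alpha (payoff 4); vs Gamma: Beta (payoff 8).
Agent 2's best responses — vs Alpha: Beta (payoff 8); vs Beta: Alpha (payoff 7); vs Gamma: Beta (payoff 8).
The only mutual best response is (Alpha, Beta); neither player gains by switching there.

(Alpha, Beta)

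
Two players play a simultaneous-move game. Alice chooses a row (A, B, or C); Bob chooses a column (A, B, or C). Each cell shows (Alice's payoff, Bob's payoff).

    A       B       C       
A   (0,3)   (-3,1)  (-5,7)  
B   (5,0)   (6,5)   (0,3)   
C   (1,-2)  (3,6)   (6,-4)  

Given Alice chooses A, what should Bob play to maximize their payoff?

C

With Alice fixed at A, Bob's payoffs are: A → 3, B → 1, C → 7.
The maximum is 7, achieved by C.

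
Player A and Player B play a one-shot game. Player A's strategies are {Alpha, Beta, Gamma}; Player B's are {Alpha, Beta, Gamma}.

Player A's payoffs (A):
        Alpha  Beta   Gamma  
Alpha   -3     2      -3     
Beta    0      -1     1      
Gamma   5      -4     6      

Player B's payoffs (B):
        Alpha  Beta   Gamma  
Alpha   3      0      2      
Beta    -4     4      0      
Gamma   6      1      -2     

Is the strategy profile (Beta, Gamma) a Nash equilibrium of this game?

Holding Player B at Gamma: Player A gets 1 from Beta but could get 6 by switching to Gamma. Player A has a profitable deviation.

No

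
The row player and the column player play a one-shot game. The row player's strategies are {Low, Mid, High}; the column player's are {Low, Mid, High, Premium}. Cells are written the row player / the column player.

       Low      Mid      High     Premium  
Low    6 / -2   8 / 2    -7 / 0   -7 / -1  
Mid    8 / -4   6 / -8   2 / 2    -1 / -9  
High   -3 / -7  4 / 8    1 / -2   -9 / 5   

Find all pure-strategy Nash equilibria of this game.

Find each player's best response to every opponent strategy; NE are the intersections.
The row player's best responses — vs Low: Mid (payoff 8); vs Mid: Low (payoff 8); vs High: Mid (payoff 2); vs Premium: Mid (payoff -1).
The column player's best responses — vs Low: Mid (payoff 2); vs Mid: High (payoff 2); vs High: Mid (payoff 8).
Mutual best responses occur at (Low, Mid) and (Mid, High); at each, neither player gains by switching.

(Low, Mid) and (Mid, High)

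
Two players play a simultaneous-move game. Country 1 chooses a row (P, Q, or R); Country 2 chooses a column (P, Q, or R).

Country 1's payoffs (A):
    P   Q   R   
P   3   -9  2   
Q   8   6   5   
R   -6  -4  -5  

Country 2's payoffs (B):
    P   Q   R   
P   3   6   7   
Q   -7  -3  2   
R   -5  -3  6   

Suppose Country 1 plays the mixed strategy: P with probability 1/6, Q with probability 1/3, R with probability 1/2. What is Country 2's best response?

R

Compute Country 2's expected payoff from each pure strategy against the given mix.
P: (1/6)·3 + (1/3)·(-7) + (1/2)·(-5) = -13/3
Q: (1/6)·6 + (1/3)·(-3) + (1/2)·(-3) = -3/2
R: (1/6)·7 + (1/3)·2 + (1/2)·6 = 29/6
Highest expected payoff is 29/6, from R.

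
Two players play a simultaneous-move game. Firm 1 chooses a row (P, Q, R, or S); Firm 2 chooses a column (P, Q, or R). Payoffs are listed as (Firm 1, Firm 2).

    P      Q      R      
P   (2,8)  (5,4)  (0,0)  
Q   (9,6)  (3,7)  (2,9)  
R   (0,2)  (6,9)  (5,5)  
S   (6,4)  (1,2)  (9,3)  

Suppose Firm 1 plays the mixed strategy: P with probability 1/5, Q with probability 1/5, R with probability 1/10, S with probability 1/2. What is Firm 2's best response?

Firm 2's best reply maximizes expected payoff against the mix.
P: (1/5)·8 + (1/5)·6 + (1/10)·2 + (1/2)·4 = 5
Q: (1/5)·4 + (1/5)·7 + (1/10)·9 + (1/2)·2 = 41/10
R: (1/5)·0 + (1/5)·9 + (1/10)·5 + (1/2)·3 = 19/5
Highest expected payoff is 5, from P.

P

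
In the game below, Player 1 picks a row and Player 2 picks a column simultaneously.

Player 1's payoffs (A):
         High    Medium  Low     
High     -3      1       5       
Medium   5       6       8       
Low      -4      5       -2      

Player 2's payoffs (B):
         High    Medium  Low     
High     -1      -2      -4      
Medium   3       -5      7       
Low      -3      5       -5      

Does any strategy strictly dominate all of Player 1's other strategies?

A strategy is strictly dominant if it gives Player 1 a strictly higher payoff than every other strategy, against every choice by the opponent.
Medium strictly dominates: vs High: 5 > each of {-3, -4}; vs Medium: 6 > each of {1, 5}; vs Low: 8 > each of {5, -2}.

Medium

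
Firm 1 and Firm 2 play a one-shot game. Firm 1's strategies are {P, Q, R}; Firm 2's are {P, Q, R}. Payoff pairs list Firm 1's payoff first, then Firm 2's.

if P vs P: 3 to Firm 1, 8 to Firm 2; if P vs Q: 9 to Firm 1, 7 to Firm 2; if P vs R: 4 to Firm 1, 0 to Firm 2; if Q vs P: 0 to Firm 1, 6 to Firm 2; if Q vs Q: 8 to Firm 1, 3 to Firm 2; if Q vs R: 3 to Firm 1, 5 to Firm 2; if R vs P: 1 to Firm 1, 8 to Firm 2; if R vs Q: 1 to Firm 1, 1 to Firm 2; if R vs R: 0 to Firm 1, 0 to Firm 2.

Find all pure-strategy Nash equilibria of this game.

(P, P)

A profile is a Nash equilibrium when each player is best-responding to the other.
Firm 1's best responses — vs P: P (payoff 3); vs Q: P (payoff 9); vs R: P (payoff 4).
Firm 2's best responses — vs P: P (payoff 8); vs Q: P (payoff 6); vs R: P (payoff 8).
The only mutual best response is (P, P); neither player gains by switching there.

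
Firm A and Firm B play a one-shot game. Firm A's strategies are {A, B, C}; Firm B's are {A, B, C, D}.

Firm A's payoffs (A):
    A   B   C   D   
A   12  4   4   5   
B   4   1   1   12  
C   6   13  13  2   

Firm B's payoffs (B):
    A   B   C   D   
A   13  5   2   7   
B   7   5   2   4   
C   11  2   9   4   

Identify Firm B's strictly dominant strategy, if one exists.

A

A strategy is strictly dominant if it gives Firm B a strictly higher payoff than every other strategy, against every choice by the opponent.
A strictly dominates: vs A: 13 > each of {5, 2, 7}; vs B: 7 > each of {5, 2, 4}; vs C: 11 > each of {2, 9, 4}.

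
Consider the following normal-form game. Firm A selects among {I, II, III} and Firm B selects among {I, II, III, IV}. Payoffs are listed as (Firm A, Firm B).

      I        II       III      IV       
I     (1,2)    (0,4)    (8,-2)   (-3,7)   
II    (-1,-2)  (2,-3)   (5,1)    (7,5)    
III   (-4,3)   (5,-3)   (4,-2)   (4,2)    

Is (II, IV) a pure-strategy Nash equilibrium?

Yes

Holding Firm B at IV: Firm A gets 7 from II, versus -3 from I, 4 from III. No profitable deviation for Firm A.
Holding Firm A at II: Firm B gets 5 from IV, versus -2 from I, -3 from II, 1 from III. No profitable deviation for Firm B either.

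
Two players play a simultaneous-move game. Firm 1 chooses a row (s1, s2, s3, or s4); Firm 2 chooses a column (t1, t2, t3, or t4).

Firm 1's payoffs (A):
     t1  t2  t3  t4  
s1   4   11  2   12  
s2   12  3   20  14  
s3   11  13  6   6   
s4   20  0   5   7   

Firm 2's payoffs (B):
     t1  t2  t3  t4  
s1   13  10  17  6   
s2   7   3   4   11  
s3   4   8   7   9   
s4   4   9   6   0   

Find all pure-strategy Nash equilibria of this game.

(s2, t4)

Check mutual best responses: a cell is a NE iff neither player can gain by unilaterally deviating.
Firm 1's best responses — vs t1: s4 (payoff 20); vs t2: s3 (payoff 13); vs t3: s2 (payoff 20); vs t4: s2 (payoff 14).
Firm 2's best responses — vs s1: t3 (payoff 17); vs s2: t4 (payoff 11); vs s3: t4 (payoff 9); vs s4: t2 (payoff 9).
The only mutual best response is (s2, t4); neither player gains by switching there.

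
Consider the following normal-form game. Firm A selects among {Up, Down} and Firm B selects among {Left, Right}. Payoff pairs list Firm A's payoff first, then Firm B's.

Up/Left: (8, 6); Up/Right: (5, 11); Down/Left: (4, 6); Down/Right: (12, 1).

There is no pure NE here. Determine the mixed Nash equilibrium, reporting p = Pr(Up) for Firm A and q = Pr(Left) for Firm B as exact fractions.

In a mixed NE each player is indifferent between their pure strategies, so the opponent's mix sets the indifference.
Firm B indifferent between Left and Right: p·6 + (1−p)·6 = p·11 + (1−p)·1 ⟹ 6 + 0p = 1 + 10p ⟹ p = 1/2.
Firm A indifferent between Up and Down: q·8 + (1−q)·5 = q·4 + (1−q)·12 ⟹ 5 + 3q = 12 + (-8)q ⟹ q = 7/11.

p = 1/2, q = 7/11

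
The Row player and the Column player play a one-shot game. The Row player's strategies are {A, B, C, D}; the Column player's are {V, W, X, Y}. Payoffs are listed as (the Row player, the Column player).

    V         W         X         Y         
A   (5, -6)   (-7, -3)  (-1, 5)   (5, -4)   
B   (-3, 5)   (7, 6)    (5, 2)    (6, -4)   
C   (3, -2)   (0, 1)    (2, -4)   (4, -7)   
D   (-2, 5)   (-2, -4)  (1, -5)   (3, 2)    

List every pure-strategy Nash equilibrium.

(B, W)

Find each player's best response to every opponent strategy; NE are the intersections.
The Row player's best responses — vs V: A (payoff 5); vs W: B (payoff 7); vs X: B (payoff 5); vs Y: B (payoff 6).
The Column player's best responses — vs A: X (payoff 5); vs B: W (payoff 6); vs C: W (payoff 1); vs D: V (payoff 5).
The only mutual best response is (B, W); neither player gains by switching there.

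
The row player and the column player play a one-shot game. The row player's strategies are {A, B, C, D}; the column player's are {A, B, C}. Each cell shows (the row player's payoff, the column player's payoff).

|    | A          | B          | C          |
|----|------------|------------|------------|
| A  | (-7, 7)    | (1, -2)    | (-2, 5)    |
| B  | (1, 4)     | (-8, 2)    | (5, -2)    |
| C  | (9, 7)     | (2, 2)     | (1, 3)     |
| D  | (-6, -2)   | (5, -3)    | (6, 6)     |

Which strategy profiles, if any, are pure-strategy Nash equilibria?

Check mutual best responses: a cell is a NE iff neither player can gain by unilaterally deviating.
The row player's best responses — vs A: C (payoff 9); vs B: D (payoff 5); vs C: D (payoff 6).
The column player's best responses — vs A: A (payoff 7); vs B: A (payoff 4); vs C: A (payoff 7); vs D: C (payoff 6).
Mutual best responses occur at (C, A) and (D, C); at each, neither player gains by switching.

(C, A) and (D, C)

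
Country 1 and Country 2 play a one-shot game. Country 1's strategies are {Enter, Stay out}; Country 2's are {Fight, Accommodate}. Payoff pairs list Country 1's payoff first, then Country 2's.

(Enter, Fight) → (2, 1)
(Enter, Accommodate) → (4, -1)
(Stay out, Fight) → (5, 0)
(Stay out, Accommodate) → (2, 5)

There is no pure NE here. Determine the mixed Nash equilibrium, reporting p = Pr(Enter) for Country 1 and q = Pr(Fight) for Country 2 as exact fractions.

p = 5/7, q = 2/5

In a mixed NE each player is indifferent between their pure strategies, so the opponent's mix sets the indifference.
Country 2 indifferent between Fight and Accommodate: p·1 + (1−p)·0 = p·(-1) + (1−p)·5 ⟹ 0 + 1p = 5 + (-6)p ⟹ p = 5/7.
Country 1 indifferent between Enter and Stay out: q·2 + (1−q)·4 = q·5 + (1−q)·2 ⟹ 4 + (-2)q = 2 + 3q ⟹ q = 2/5.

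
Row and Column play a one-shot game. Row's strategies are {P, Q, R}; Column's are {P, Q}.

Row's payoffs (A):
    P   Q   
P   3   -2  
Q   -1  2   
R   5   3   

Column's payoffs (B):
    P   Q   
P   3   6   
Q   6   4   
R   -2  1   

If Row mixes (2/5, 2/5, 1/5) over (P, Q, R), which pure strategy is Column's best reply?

Compute Column's expected payoff from each pure strategy against the given mix.
P: (2/5)·3 + (2/5)·6 + (1/5)·(-2) = 16/5
Q: (2/5)·6 + (2/5)·4 + (1/5)·1 = 21/5
Highest expected payoff is 21/5, from Q.

Q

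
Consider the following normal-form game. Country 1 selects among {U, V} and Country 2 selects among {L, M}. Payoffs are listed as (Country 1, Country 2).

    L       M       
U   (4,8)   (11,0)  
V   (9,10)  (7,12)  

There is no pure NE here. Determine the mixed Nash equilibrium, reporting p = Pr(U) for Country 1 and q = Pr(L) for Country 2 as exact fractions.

p = 1/5, q = 4/9

Each player's mixing probability is pinned down by making the *other* player indifferent.
Country 2 indifferent between L and M: p·8 + (1−p)·10 = p·0 + (1−p)·12 ⟹ 10 + (-2)p = 12 + (-12)p ⟹ p = 1/5.
Country 1 indifferent between U and V: q·4 + (1−q)·11 = q·9 + (1−q)·7 ⟹ 11 + (-7)q = 7 + 2q ⟹ q = 4/9.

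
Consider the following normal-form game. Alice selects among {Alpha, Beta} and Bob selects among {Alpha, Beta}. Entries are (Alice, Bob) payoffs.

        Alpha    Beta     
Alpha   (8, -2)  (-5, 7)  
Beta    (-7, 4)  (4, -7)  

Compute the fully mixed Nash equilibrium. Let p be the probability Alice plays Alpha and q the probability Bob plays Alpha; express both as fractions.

In a mixed NE each player is indifferent between their pure strategies, so the opponent's mix sets the indifference.
Bob indifferent between Alpha and Beta: p·(-2) + (1−p)·4 = p·7 + (1−p)·(-7) ⟹ 4 + (-6)p = (-7) + 14p ⟹ p = 11/20.
Alice indifferent between Alpha and Beta: q·8 + (1−q)·(-5) = q·(-7) + (1−q)·4 ⟹ (-5) + 13q = 4 + (-11)q ⟹ q = 3/8.

p = 11/20, q = 3/8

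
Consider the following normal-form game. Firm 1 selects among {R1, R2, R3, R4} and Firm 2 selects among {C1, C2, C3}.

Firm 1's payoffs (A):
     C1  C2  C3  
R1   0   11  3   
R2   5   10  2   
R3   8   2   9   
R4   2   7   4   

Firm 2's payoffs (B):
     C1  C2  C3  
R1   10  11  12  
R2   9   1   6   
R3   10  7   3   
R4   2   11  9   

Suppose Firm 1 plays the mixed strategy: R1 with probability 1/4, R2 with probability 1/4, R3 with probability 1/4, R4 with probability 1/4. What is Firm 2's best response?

Firm 2's best reply maximizes expected payoff against the mix.
C1: (1/4)·10 + (1/4)·9 + (1/4)·10 + (1/4)·2 = 31/4
C2: (1/4)·11 + (1/4)·1 + (1/4)·7 + (1/4)·11 = 15/2
C3: (1/4)·12 + (1/4)·6 + (1/4)·3 + (1/4)·9 = 15/2
Highest expected payoff is 31/4, from C1.

C1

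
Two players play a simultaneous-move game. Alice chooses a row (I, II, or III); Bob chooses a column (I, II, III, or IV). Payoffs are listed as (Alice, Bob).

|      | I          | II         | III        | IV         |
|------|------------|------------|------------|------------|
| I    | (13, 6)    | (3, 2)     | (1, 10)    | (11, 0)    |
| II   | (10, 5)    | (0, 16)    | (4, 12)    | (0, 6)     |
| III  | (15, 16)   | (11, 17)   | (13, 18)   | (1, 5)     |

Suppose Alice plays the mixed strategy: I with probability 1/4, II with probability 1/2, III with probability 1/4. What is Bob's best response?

Bob's best reply maximizes expected payoff against the mix.
I: (1/4)·6 + (1/2)·5 + (1/4)·16 = 8
II: (1/4)·2 + (1/2)·16 + (1/4)·17 = 51/4
III: (1/4)·10 + (1/2)·12 + (1/4)·18 = 13
IV: (1/4)·0 + (1/2)·6 + (1/4)·5 = 17/4
Highest expected payoff is 13, from III.

III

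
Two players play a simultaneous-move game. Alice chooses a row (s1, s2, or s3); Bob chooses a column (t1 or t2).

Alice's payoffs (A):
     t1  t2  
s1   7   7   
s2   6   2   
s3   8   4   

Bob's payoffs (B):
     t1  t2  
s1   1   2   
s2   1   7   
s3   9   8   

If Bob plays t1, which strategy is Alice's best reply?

s3

With Bob fixed at t1, Alice's payoffs are: s1 → 7, s2 → 6, s3 → 8.
The maximum is 8, achieved by s3.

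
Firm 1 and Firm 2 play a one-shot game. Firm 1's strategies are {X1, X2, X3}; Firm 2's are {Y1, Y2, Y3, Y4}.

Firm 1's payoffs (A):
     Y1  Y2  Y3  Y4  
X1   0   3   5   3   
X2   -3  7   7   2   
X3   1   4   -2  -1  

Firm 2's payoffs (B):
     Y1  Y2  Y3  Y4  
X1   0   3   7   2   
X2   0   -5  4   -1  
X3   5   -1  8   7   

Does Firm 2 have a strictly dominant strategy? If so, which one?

Y3

Check whether one of Firm 2's strategies beats all alternatives regardless of what the opponent does.
Y3 strictly dominates: vs X1: 7 > each of {0, 3, 2}; vs X2: 4 > each of {0, -5, -1}; vs X3: 8 > each of {5, -1, 7}.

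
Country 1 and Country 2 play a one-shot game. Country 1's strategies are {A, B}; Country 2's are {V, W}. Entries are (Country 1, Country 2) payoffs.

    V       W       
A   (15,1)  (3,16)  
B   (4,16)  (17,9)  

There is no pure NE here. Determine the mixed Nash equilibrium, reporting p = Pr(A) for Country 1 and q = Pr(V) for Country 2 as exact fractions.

Each player's mixing probability is pinned down by making the *other* player indifferent.
Country 2 indifferent between V and W: p·1 + (1−p)·16 = p·16 + (1−p)·9 ⟹ 16 + (-15)p = 9 + 7p ⟹ p = 7/22.
Country 1 indifferent between A and B: q·15 + (1−q)·3 = q·4 + (1−q)·17 ⟹ 3 + 12q = 17 + (-13)q ⟹ q = 14/25.

p = 7/22, q = 14/25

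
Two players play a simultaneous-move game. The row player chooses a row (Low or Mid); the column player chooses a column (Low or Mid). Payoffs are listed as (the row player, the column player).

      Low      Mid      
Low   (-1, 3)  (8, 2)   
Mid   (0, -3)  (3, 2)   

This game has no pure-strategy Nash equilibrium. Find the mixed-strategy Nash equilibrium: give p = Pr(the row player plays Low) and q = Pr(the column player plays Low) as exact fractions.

In a mixed NE each player is indifferent between their pure strategies, so the opponent's mix sets the indifference.
The column player indifferent between Low and Mid: p·3 + (1−p)·(-3) = p·2 + (1−p)·2 ⟹ (-3) + 6p = 2 + 0p ⟹ p = 5/6.
The row player indifferent between Low and Mid: q·(-1) + (1−q)·8 = q·0 + (1−q)·3 ⟹ 8 + (-9)q = 3 + (-3)q ⟹ q = 5/6.

p = 5/6, q = 5/6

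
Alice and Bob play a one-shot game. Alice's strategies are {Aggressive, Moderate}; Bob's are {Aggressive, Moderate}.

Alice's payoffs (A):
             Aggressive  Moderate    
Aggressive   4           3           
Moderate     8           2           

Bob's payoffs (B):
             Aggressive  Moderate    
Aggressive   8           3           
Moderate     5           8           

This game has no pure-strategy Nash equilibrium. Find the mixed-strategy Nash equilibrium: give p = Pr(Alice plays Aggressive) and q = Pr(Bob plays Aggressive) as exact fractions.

p = 3/8, q = 1/5

Each player's mixing probability is pinned down by making the *other* player indifferent.
Bob indifferent between Aggressive and Moderate: p·8 + (1−p)·5 = p·3 + (1−p)·8 ⟹ 5 + 3p = 8 + (-5)p ⟹ p = 3/8.
Alice indifferent between Aggressive and Moderate: q·4 + (1−q)·3 = q·8 + (1−q)·2 ⟹ 3 + 1q = 2 + 6q ⟹ q = 1/5.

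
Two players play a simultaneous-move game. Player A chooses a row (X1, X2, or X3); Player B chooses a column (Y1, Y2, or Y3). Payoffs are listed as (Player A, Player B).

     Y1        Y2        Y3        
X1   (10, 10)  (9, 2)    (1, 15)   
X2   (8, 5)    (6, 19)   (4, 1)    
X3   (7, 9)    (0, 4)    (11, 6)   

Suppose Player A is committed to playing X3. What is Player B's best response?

Y1

With Player A fixed at X3, Player B's payoffs are: Y1 → 9, Y2 → 4, Y3 → 6.
The maximum is 9, achieved by Y1.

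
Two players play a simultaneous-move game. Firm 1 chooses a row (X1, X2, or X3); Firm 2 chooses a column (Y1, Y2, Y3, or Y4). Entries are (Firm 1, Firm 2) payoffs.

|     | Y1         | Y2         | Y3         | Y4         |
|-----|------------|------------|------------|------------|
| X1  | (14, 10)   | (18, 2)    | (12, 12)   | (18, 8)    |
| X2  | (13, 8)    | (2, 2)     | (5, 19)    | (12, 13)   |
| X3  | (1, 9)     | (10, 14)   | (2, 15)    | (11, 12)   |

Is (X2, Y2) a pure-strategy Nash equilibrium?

No

Holding Firm 2 at Y2: Firm 1 gets 2 from X2 but could get 18 by switching to X1. Firm 1 has a profitable deviation.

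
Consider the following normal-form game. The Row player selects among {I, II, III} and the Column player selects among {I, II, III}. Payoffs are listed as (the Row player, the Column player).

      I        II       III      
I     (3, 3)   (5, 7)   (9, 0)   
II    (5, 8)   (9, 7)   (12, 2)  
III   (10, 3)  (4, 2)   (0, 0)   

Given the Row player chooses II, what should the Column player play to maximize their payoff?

I

With the Row player fixed at II, the Column player's payoffs are: I → 8, II → 7, III → 2.
The maximum is 8, achieved by I.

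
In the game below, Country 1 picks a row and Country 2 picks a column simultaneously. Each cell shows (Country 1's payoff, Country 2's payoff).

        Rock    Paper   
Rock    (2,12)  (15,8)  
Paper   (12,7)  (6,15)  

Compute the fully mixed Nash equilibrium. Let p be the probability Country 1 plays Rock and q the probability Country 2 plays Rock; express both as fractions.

Each player's mixing probability is pinned down by making the *other* player indifferent.
Country 2 indifferent between Rock and Paper: p·12 + (1−p)·7 = p·8 + (1−p)·15 ⟹ 7 + 5p = 15 + (-7)p ⟹ p = 2/3.
Country 1 indifferent between Rock and Paper: q·2 + (1−q)·15 = q·12 + (1−q)·6 ⟹ 15 + (-13)q = 6 + 6q ⟹ q = 9/19.

p = 2/3, q = 9/19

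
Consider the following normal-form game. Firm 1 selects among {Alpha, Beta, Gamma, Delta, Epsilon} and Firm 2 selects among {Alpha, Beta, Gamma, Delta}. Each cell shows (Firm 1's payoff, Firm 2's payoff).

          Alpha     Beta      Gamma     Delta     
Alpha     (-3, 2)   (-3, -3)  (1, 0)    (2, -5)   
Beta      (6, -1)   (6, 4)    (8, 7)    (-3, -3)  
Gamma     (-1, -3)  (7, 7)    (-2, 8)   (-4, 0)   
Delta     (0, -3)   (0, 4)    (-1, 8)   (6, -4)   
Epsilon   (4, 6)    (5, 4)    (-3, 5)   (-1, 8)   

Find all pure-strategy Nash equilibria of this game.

(Beta, Gamma)

Check mutual best responses: a cell is a NE iff neither player can gain by unilaterally deviating.
Firm 1's best responses — vs Alpha: Beta (payoff 6); vs Beta: Gamma (payoff 7); vs Gamma: Beta (payoff 8); vs Delta: Delta (payoff 6).
Firm 2's best responses — vs Alpha: Alpha (payoff 2); vs Beta: Gamma (payoff 7); vs Gamma: Gamma (payoff 8); vs Delta: Gamma (payoff 8); vs Epsilon: Delta (payoff 8).
The only mutual best response is (Beta, Gamma); neither player gains by switching there.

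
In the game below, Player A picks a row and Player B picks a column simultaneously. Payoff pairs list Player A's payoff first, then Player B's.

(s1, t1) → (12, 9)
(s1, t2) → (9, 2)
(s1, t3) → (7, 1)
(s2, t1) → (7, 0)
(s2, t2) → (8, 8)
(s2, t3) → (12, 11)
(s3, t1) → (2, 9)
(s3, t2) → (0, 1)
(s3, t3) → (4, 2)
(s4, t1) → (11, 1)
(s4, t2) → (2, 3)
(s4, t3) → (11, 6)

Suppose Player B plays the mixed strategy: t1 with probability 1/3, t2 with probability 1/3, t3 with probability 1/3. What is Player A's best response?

s1

Player A's best reply maximizes expected payoff against the mix.
s1: (1/3)·12 + (1/3)·9 + (1/3)·7 = 28/3
s2: (1/3)·7 + (1/3)·8 + (1/3)·12 = 9
s3: (1/3)·2 + (1/3)·0 + (1/3)·4 = 2
s4: (1/3)·11 + (1/3)·2 + (1/3)·11 = 8
Highest expected payoff is 28/3, from s1.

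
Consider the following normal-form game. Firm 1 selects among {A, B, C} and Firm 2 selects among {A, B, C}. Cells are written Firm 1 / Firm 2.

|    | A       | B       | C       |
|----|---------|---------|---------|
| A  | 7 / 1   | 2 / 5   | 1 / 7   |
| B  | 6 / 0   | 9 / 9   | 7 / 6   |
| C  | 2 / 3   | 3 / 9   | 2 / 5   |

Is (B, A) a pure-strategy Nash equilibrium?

Holding Firm 2 at A: Firm 1 gets 6 from B but could get 7 by switching to A. Firm 1 has a profitable deviation.

No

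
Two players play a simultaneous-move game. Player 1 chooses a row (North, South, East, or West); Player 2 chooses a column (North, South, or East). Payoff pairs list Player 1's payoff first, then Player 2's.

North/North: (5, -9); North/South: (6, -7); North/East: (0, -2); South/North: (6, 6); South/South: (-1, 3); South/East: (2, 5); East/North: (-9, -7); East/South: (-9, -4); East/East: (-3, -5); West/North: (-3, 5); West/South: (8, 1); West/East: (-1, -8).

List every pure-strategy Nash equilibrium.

A profile is a Nash equilibrium when each player is best-responding to the other.
Player 1's best responses — vs North: South (payoff 6); vs South: West (payoff 8); vs East: South (payoff 2).
Player 2's best responses — vs North: East (payoff -2); vs South: North (payoff 6); vs East: South (payoff -4); vs West: North (payoff 5).
The only mutual best response is (South, North); neither player gains by switching there.

(South, North)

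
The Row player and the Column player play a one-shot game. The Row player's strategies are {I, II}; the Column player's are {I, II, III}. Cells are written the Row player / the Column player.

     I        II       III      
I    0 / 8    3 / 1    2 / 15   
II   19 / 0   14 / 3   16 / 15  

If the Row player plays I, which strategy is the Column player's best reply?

With the Row player fixed at I, the Column player's payoffs are: I → 8, II → 1, III → 15.
The maximum is 15, achieved by III.

III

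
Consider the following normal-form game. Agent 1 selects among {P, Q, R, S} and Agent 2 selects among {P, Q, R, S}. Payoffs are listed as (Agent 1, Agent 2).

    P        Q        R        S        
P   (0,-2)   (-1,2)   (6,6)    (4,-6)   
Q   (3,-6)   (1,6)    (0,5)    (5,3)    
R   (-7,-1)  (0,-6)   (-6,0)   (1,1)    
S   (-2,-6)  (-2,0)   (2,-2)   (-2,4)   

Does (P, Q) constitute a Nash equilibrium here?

Holding Agent 2 at Q: Agent 1 gets -1 from P but could get 1 by switching to Q. Agent 1 has a profitable deviation.

No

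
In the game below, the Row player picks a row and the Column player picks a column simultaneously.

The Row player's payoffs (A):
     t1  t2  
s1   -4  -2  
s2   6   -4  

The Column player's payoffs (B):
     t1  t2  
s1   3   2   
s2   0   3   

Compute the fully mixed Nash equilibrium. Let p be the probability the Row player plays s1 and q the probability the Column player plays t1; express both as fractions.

In a mixed NE each player is indifferent between their pure strategies, so the opponent's mix sets the indifference.
The Column player indifferent between t1 and t2: p·3 + (1−p)·0 = p·2 + (1−p)·3 ⟹ 0 + 3p = 3 + (-1)p ⟹ p = 3/4.
The Row player indifferent between s1 and s2: q·(-4) + (1−q)·(-2) = q·6 + (1−q)·(-4) ⟹ (-2) + (-2)q = (-4) + 10q ⟹ q = 1/6.

p = 3/4, q = 1/6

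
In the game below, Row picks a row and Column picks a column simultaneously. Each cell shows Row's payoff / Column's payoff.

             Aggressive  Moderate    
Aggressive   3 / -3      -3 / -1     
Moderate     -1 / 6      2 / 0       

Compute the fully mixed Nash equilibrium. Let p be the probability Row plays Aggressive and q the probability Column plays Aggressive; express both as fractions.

In a mixed NE each player is indifferent between their pure strategies, so the opponent's mix sets the indifference.
Column indifferent between Aggressive and Moderate: p·(-3) + (1−p)·6 = p·(-1) + (1−p)·0 ⟹ 6 + (-9)p = 0 + (-1)p ⟹ p = 3/4.
Row indifferent between Aggressive and Moderate: q·3 + (1−q)·(-3) = q·(-1) + (1−q)·2 ⟹ (-3) + 6q = 2 + (-3)q ⟹ q = 5/9.

p = 3/4, q = 5/9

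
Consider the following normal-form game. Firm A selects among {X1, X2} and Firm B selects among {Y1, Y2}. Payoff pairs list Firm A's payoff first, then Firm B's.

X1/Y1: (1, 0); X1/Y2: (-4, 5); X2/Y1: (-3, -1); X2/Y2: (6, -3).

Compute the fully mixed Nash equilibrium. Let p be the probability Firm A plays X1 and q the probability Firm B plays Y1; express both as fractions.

p = 2/7, q = 5/7

In a mixed NE each player is indifferent between their pure strategies, so the opponent's mix sets the indifference.
Firm B indifferent between Y1 and Y2: p·0 + (1−p)·(-1) = p·5 + (1−p)·(-3) ⟹ (-1) + 1p = (-3) + 8p ⟹ p = 2/7.
Firm A indifferent between X1 and X2: q·1 + (1−q)·(-4) = q·(-3) + (1−q)·6 ⟹ (-4) + 5q = 6 + (-9)q ⟹ q = 5/7.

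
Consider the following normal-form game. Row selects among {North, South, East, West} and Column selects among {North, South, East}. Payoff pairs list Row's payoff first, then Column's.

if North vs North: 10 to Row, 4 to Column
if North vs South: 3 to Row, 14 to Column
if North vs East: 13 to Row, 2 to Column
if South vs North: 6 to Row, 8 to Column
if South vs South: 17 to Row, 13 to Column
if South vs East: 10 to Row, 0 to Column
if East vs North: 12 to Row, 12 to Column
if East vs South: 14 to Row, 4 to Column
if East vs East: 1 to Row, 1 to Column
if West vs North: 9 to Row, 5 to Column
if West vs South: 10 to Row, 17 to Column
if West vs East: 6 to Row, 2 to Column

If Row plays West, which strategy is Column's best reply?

With Row fixed at West, Column's payoffs are: North → 5, South → 17, East → 2.
The maximum is 17, achieved by South.

South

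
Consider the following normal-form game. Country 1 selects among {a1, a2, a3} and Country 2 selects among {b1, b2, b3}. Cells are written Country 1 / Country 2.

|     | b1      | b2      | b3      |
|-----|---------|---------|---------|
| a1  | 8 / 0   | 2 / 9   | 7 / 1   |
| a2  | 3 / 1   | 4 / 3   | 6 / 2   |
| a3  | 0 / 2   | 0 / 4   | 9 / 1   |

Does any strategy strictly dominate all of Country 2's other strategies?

b2

Check whether one of Country 2's strategies beats all alternatives regardless of what the opponent does.
b2 strictly dominates: vs a1: 9 > each of {0, 1}; vs a2: 3 > each of {1, 2}; vs a3: 4 > each of {2, 1}.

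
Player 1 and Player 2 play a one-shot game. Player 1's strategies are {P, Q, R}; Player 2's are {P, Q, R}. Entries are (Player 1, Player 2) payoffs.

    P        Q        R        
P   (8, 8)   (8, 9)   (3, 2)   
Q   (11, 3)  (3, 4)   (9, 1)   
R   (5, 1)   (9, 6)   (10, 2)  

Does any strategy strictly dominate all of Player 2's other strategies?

Check whether one of Player 2's strategies beats all alternatives regardless of what the opponent does.
Q strictly dominates: vs P: 9 > each of {8, 2}; vs Q: 4 > each of {3, 1}; vs R: 6 > each of {1, 2}.

Q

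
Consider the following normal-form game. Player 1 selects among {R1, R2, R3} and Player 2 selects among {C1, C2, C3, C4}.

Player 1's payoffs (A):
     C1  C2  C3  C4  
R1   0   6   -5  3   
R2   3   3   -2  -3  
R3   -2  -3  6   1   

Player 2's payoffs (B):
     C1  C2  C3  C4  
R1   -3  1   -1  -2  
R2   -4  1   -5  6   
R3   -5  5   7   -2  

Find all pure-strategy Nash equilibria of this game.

(R1, C2) and (R3, C3)

A profile is a Nash equilibrium when each player is best-responding to the other.
Player 1's best responses — vs C1: R2 (payoff 3); vs C2: R1 (payoff 6); vs C3: R3 (payoff 6); vs C4: R1 (payoff 3).
Player 2's best responses — vs R1: C2 (payoff 1); vs R2: C4 (payoff 6); vs R3: C3 (payoff 7).
Mutual best responses occur at (R1, C2) and (R3, C3); at each, neither player gains by switching.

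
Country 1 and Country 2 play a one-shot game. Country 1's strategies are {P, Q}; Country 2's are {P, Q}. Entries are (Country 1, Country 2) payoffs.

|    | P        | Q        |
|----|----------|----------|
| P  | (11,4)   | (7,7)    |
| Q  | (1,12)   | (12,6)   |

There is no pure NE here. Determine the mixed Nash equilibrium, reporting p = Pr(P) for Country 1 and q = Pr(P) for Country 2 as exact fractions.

Each player's mixing probability is pinned down by making the *other* player indifferent.
Country 2 indifferent between P and Q: p·4 + (1−p)·12 = p·7 + (1−p)·6 ⟹ 12 + (-8)p = 6 + 1p ⟹ p = 2/3.
Country 1 indifferent between P and Q: q·11 + (1−q)·7 = q·1 + (1−q)·12 ⟹ 7 + 4q = 12 + (-11)q ⟹ q = 1/3.

p = 2/3, q = 1/3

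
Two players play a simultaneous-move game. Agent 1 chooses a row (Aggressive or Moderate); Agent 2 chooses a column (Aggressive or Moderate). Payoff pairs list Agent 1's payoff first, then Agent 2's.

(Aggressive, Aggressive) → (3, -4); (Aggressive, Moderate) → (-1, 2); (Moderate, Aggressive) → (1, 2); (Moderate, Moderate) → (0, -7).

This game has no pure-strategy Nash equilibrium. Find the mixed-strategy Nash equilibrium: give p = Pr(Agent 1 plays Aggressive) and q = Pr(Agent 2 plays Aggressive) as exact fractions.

p = 3/5, q = 1/3

Each player's mixing probability is pinned down by making the *other* player indifferent.
Agent 2 indifferent between Aggressive and Moderate: p·(-4) + (1−p)·2 = p·2 + (1−p)·(-7) ⟹ 2 + (-6)p = (-7) + 9p ⟹ p = 3/5.
Agent 1 indifferent between Aggressive and Moderate: q·3 + (1−q)·(-1) = q·1 + (1−q)·0 ⟹ (-1) + 4q = 0 + 1q ⟹ q = 1/3.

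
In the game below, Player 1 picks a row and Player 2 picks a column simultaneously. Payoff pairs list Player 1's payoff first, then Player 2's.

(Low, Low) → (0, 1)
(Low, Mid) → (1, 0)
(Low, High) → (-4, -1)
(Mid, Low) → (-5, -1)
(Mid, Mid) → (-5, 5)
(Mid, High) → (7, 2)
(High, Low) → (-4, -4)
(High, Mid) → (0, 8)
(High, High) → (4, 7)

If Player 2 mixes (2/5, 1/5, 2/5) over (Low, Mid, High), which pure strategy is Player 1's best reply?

Player 1's best reply maximizes expected payoff against the mix.
Low: (2/5)·0 + (1/5)·1 + (2/5)·(-4) = -7/5
Mid: (2/5)·(-5) + (1/5)·(-5) + (2/5)·7 = -1/5
High: (2/5)·(-4) + (1/5)·0 + (2/5)·4 = 0
Highest expected payoff is 0, from High.

High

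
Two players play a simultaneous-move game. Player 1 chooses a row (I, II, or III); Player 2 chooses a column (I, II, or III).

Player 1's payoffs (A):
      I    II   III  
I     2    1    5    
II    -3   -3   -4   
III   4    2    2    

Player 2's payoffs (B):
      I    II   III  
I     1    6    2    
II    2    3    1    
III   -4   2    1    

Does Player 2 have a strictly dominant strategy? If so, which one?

II

Check whether one of Player 2's strategies beats all alternatives regardless of what the opponent does.
II strictly dominates: vs I: 6 > each of {1, 2}; vs II: 3 > each of {2, 1}; vs III: 2 > each of {-4, 1}.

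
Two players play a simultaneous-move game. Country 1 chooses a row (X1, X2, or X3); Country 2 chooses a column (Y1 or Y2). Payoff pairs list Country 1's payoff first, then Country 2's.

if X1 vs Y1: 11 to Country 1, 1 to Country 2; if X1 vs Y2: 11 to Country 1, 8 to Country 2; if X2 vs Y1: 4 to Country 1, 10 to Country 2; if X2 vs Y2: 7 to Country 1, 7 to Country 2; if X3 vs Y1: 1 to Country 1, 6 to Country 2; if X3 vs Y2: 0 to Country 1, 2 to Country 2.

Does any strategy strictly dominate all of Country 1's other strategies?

X1

A strategy is strictly dominant if it gives Country 1 a strictly higher payoff than every other strategy, against every choice by the opponent.
X1 strictly dominates: vs Y1: 11 > each of {4, 1}; vs Y2: 11 > each of {7, 0}.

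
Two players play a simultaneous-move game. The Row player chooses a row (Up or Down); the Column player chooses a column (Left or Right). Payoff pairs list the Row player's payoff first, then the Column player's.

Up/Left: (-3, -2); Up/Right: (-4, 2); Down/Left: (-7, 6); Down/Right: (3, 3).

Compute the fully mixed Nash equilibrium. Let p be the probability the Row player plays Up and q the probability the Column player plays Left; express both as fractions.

p = 3/7, q = 7/11

In a mixed NE each player is indifferent between their pure strategies, so the opponent's mix sets the indifference.
The Column player indifferent between Left and Right: p·(-2) + (1−p)·6 = p·2 + (1−p)·3 ⟹ 6 + (-8)p = 3 + (-1)p ⟹ p = 3/7.
The Row player indifferent between Up and Down: q·(-3) + (1−q)·(-4) = q·(-7) + (1−q)·3 ⟹ (-4) + 1q = 3 + (-10)q ⟹ q = 7/11.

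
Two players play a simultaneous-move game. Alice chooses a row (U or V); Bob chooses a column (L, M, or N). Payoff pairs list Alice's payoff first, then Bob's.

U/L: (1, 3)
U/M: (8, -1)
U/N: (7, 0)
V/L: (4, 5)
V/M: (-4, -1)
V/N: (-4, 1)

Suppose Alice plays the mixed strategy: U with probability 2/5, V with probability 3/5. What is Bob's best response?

Compute Bob's expected payoff from each pure strategy against the given mix.
L: (2/5)·3 + (3/5)·5 = 21/5
M: (2/5)·(-1) + (3/5)·(-1) = -1
N: (2/5)·0 + (3/5)·1 = 3/5
Highest expected payoff is 21/5, from L.

L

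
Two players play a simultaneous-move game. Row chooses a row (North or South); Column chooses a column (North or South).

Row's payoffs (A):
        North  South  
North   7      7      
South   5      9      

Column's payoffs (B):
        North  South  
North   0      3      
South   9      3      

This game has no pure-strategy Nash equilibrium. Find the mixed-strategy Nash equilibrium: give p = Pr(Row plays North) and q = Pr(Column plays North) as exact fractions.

Each player's mixing probability is pinned down by making the *other* player indifferent.
Column indifferent between North and South: p·0 + (1−p)·9 = p·3 + (1−p)·3 ⟹ 9 + (-9)p = 3 + 0p ⟹ p = 2/3.
Row indifferent between North and South: q·7 + (1−q)·7 = q·5 + (1−q)·9 ⟹ 7 + 0q = 9 + (-4)q ⟹ q = 1/2.

p = 2/3, q = 1/2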